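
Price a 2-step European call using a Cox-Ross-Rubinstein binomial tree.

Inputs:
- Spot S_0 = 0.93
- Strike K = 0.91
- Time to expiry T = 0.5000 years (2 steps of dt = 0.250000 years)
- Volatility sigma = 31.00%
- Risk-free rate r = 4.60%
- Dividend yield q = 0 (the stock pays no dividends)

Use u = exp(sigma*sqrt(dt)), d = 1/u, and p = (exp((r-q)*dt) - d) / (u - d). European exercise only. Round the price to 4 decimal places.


dt = T/N = 0.250000
u = exp(sigma*sqrt(dt)) = 1.167658; d = 1/u = 0.856415
p = (exp((r-q)*dt) - d) / (u - d) = 0.498489
Discount per step: exp(-r*dt) = 0.988566
Stock lattice S(k, i) with i counting down-moves:
  k=0: S(0,0) = 0.9300
  k=1: S(1,0) = 1.0859; S(1,1) = 0.7965
  k=2: S(2,0) = 1.2680; S(2,1) = 0.9300; S(2,2) = 0.6821
Terminal payoffs V(N, i) = max(S_T - K, 0):
  V(2,0) = 0.357985; V(2,1) = 0.020000; V(2,2) = 0.000000
Backward induction: V(k, i) = exp(-r*dt) * [p * V(k+1, i) + (1-p) * V(k+1, i+1)].
  V(1,0) = exp(-r*dt) * [p*0.357985 + (1-p)*0.020000] = 0.186327
  V(1,1) = exp(-r*dt) * [p*0.020000 + (1-p)*0.000000] = 0.009856
  V(0,0) = exp(-r*dt) * [p*0.186327 + (1-p)*0.009856] = 0.096706

Answer: Price = V(0,0) = 0.0967


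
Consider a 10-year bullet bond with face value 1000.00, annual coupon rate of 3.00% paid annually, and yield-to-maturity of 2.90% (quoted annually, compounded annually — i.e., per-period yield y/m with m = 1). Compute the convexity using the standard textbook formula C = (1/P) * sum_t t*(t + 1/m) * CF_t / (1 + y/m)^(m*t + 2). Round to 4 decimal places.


Coupon per period c = face * coupon_rate / m = 30.000000
Periods per year m = 1; per-period yield y/m = 0.029000
Number of cashflows N = 10
Cashflows (t years, CF_t, discount factor 1/(1+y/m)^(m*t), PV):
  t = 1.0000: CF_t = 30.000000, DF = 0.971817, PV = 29.154519
  t = 2.0000: CF_t = 30.000000, DF = 0.944429, PV = 28.332866
  t = 3.0000: CF_t = 30.000000, DF = 0.917812, PV = 27.534369
  t = 4.0000: CF_t = 30.000000, DF = 0.891946, PV = 26.758376
  t = 5.0000: CF_t = 30.000000, DF = 0.866808, PV = 26.004253
  t = 6.0000: CF_t = 30.000000, DF = 0.842379, PV = 25.271383
  t = 7.0000: CF_t = 30.000000, DF = 0.818639, PV = 24.559167
  t = 8.0000: CF_t = 30.000000, DF = 0.795567, PV = 23.867023
  t = 9.0000: CF_t = 30.000000, DF = 0.773146, PV = 23.194386
  t = 10.0000: CF_t = 1030.000000, DF = 0.751357, PV = 773.897559
Price P = sum_t PV_t = 1008.573902
Convexity numerator sum_t t*(t + 1/m) * CF_t / (1+y/m)^(m*t + 2):
  t = 1.0000: term = 55.068738
  t = 2.0000: term = 160.550257
  t = 3.0000: term = 312.051035
  t = 4.0000: term = 505.427656
  t = 5.0000: term = 736.775008
  t = 6.0000: term = 1002.414978
  t = 7.0000: term = 1298.885620
  t = 8.0000: term = 1622.930804
  t = 9.0000: term = 1971.490287
  t = 10.0000: term = 80398.030998
Convexity = (1/P) * sum = 88063.625382 / 1008.573902 = 87.314995

Answer: Convexity = 87.3150


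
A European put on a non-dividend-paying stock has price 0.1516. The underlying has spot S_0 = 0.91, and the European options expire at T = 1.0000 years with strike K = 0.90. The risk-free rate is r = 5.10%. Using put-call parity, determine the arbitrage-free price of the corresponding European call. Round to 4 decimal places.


Put-call parity: C - P = S_0 * exp(-qT) - K * exp(-rT).
S_0 * exp(-qT) = 0.9100 * 1.00000000 = 0.91000000
K * exp(-rT) = 0.9000 * 0.95027867 = 0.85525080
C = P + S*exp(-qT) - K*exp(-rT)
C = 0.1516 + 0.91000000 - 0.85525080 = 0.2063

Answer: Call price = 0.2063


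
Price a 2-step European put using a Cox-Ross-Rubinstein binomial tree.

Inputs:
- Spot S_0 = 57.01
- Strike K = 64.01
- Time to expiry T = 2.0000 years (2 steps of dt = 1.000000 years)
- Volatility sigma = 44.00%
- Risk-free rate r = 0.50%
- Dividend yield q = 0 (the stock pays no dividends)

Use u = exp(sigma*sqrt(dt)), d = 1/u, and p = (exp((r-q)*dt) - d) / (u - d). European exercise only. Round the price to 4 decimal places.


Answer: Price = V(0,0) = 17.8369

Derivation:
dt = T/N = 1.000000
u = exp(sigma*sqrt(dt)) = 1.552707; d = 1/u = 0.644036
p = (exp((r-q)*dt) - d) / (u - d) = 0.397257
Discount per step: exp(-r*dt) = 0.995012
Stock lattice S(k, i) with i counting down-moves:
  k=0: S(0,0) = 57.0100
  k=1: S(1,0) = 88.5198; S(1,1) = 36.7165
  k=2: S(2,0) = 137.4454; S(2,1) = 57.0100; S(2,2) = 23.6468
Terminal payoffs V(N, i) = max(K - S_T, 0):
  V(2,0) = 0.000000; V(2,1) = 7.000000; V(2,2) = 40.363226
Backward induction: V(k, i) = exp(-r*dt) * [p * V(k+1, i) + (1-p) * V(k+1, i+1)].
  V(1,0) = exp(-r*dt) * [p*0.000000 + (1-p)*7.000000] = 4.198156
  V(1,1) = exp(-r*dt) * [p*7.000000 + (1-p)*40.363226] = 26.974232
  V(0,0) = exp(-r*dt) * [p*4.198156 + (1-p)*26.974232] = 17.836862


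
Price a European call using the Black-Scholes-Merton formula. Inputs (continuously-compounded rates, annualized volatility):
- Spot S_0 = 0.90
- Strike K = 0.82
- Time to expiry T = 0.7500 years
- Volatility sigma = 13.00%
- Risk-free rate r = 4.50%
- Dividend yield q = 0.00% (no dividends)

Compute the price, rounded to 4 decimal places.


Answer: Price = 0.1134

Derivation:
d1 = (ln(S/K) + (r - q + 0.5*sigma^2) * T) / (sigma * sqrt(T)) = 1.18292784
d2 = d1 - sigma * sqrt(T) = 1.07034454
exp(-rT) = 0.96681318; exp(-qT) = 1.00000000
C = S_0 * exp(-qT) * N(d1) - K * exp(-rT) * N(d2)
N(d1) = 0.88158113; N(d2) = 0.85776787
C = 0.9000 * 1.00000000 * 0.88158113 - 0.8200 * 0.96681318 * 0.85776787 = 0.1134


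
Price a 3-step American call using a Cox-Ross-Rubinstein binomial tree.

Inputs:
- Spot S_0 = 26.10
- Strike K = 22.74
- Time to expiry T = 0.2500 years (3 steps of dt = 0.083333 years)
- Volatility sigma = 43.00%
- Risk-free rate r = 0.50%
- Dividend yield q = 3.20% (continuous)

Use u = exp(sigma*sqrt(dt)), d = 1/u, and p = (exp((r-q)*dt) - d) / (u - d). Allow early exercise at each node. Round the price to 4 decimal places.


dt = T/N = 0.083333
u = exp(sigma*sqrt(dt)) = 1.132163; d = 1/u = 0.883265
p = (exp((r-q)*dt) - d) / (u - d) = 0.459978
Discount per step: exp(-r*dt) = 0.999583
Stock lattice S(k, i) with i counting down-moves:
  k=0: S(0,0) = 26.1000
  k=1: S(1,0) = 29.5495; S(1,1) = 23.0532
  k=2: S(2,0) = 33.4548; S(2,1) = 26.1000; S(2,2) = 20.3621
  k=3: S(3,0) = 37.8763; S(3,1) = 29.5495; S(3,2) = 23.0532; S(3,3) = 17.9851
Terminal payoffs V(N, i) = max(S_T - K, 0):
  V(3,0) = 15.136325; V(3,1) = 6.809465; V(3,2) = 0.313210; V(3,3) = 0.000000
Backward induction: V(k, i) = exp(-r*dt) * [p * V(k+1, i) + (1-p) * V(k+1, i+1)]; then take max(V_cont, immediate exercise) for American.
  V(2,0) = exp(-r*dt) * [p*15.136325 + (1-p)*6.809465] = 10.635201; exercise = 10.714822; V(2,0) = max -> 10.714822
  V(2,1) = exp(-r*dt) * [p*6.809465 + (1-p)*0.313210] = 3.299966; exercise = 3.360000; V(2,1) = max -> 3.360000
  V(2,2) = exp(-r*dt) * [p*0.313210 + (1-p)*0.000000] = 0.144009; exercise = 0.000000; V(2,2) = max -> 0.144009
  V(1,0) = exp(-r*dt) * [p*10.714822 + (1-p)*3.360000] = 6.740244; exercise = 6.809465; V(1,0) = max -> 6.809465
  V(1,1) = exp(-r*dt) * [p*3.360000 + (1-p)*0.144009] = 1.622617; exercise = 0.313210; V(1,1) = max -> 1.622617
  V(0,0) = exp(-r*dt) * [p*6.809465 + (1-p)*1.622617] = 4.006780; exercise = 3.360000; V(0,0) = max -> 4.006780

Answer: Price = V(0,0) = 4.0068


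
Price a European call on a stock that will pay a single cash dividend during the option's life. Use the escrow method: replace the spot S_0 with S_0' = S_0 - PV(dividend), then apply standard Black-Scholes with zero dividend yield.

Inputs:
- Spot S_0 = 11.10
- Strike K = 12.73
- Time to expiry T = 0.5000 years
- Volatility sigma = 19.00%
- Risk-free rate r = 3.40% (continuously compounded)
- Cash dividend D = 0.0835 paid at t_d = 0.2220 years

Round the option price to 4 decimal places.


Answer: Price = 0.1445

Derivation:
PV(D) = D * exp(-r * t_d) = 0.0835 * 0.99248041 = 0.08287211
S_0' = S_0 - PV(D) = 11.1000 - 0.08287211 = 11.01712789
d1 = (ln(S_0'/K) + (r + sigma^2/2)*T) / (sigma*sqrt(T)) = -0.88191303
d2 = d1 - sigma*sqrt(T) = -1.01626332
exp(-rT) = 0.98314368
N(d1) = 0.18891192; N(d2) = 0.15475201
C = S_0' * N(d1) - K * exp(-rT) * N(d2) = 11.01712789 * 0.18891192 - 12.7300 * 0.98314368 * 0.15475201 = 0.1445


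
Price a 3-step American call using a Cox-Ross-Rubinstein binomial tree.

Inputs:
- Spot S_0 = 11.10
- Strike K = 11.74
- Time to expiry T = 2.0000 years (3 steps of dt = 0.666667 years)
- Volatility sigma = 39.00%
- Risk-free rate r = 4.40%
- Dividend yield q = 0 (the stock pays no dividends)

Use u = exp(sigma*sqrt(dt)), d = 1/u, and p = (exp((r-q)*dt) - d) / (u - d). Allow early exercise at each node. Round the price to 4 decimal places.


Answer: Price = V(0,0) = 2.7212

Derivation:
dt = T/N = 0.666667
u = exp(sigma*sqrt(dt)) = 1.374972; d = 1/u = 0.727287
p = (exp((r-q)*dt) - d) / (u - d) = 0.467018
Discount per step: exp(-r*dt) = 0.971093
Stock lattice S(k, i) with i counting down-moves:
  k=0: S(0,0) = 11.1000
  k=1: S(1,0) = 15.2622; S(1,1) = 8.0729
  k=2: S(2,0) = 20.9851; S(2,1) = 11.1000; S(2,2) = 5.8713
  k=3: S(3,0) = 28.8539; S(3,1) = 15.2622; S(3,2) = 8.0729; S(3,3) = 4.2701
Terminal payoffs V(N, i) = max(S_T - K, 0):
  V(3,0) = 17.113927; V(3,1) = 3.522194; V(3,2) = 0.000000; V(3,3) = 0.000000
Backward induction: V(k, i) = exp(-r*dt) * [p * V(k+1, i) + (1-p) * V(k+1, i+1)]; then take max(V_cont, immediate exercise) for American.
  V(2,0) = exp(-r*dt) * [p*17.113927 + (1-p)*3.522194] = 9.584467; exercise = 9.245095; V(2,0) = max -> 9.584467
  V(2,1) = exp(-r*dt) * [p*3.522194 + (1-p)*0.000000] = 1.597377; exercise = 0.000000; V(2,1) = max -> 1.597377
  V(2,2) = exp(-r*dt) * [p*0.000000 + (1-p)*0.000000] = 0.000000; exercise = 0.000000; V(2,2) = max -> 0.000000
  V(1,0) = exp(-r*dt) * [p*9.584467 + (1-p)*1.597377] = 5.173487; exercise = 3.522194; V(1,0) = max -> 5.173487
  V(1,1) = exp(-r*dt) * [p*1.597377 + (1-p)*0.000000] = 0.724438; exercise = 0.000000; V(1,1) = max -> 0.724438
  V(0,0) = exp(-r*dt) * [p*5.173487 + (1-p)*0.724438] = 2.721219; exercise = 0.000000; V(0,0) = max -> 2.721219


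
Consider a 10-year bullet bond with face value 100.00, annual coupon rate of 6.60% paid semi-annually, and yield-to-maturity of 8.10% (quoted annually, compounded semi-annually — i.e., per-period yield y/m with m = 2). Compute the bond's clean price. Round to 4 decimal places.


Answer: Price = 89.8522

Derivation:
Coupon per period c = face * coupon_rate / m = 3.300000
Periods per year m = 2; per-period yield y/m = 0.040500
Number of cashflows N = 20
Cashflows (t years, CF_t, discount factor 1/(1+y/m)^(m*t), PV):
  t = 0.5000: CF_t = 3.300000, DF = 0.961076, PV = 3.171552
  t = 1.0000: CF_t = 3.300000, DF = 0.923668, PV = 3.048104
  t = 1.5000: CF_t = 3.300000, DF = 0.887715, PV = 2.929461
  t = 2.0000: CF_t = 3.300000, DF = 0.853162, PV = 2.815436
  t = 2.5000: CF_t = 3.300000, DF = 0.819954, PV = 2.705849
  t = 3.0000: CF_t = 3.300000, DF = 0.788039, PV = 2.600527
  t = 3.5000: CF_t = 3.300000, DF = 0.757365, PV = 2.499306
  t = 4.0000: CF_t = 3.300000, DF = 0.727886, PV = 2.402024
  t = 4.5000: CF_t = 3.300000, DF = 0.699554, PV = 2.308528
  t = 5.0000: CF_t = 3.300000, DF = 0.672325, PV = 2.218672
  t = 5.5000: CF_t = 3.300000, DF = 0.646156, PV = 2.132313
  t = 6.0000: CF_t = 3.300000, DF = 0.621005, PV = 2.049316
  t = 6.5000: CF_t = 3.300000, DF = 0.596833, PV = 1.969549
  t = 7.0000: CF_t = 3.300000, DF = 0.573602, PV = 1.892887
  t = 7.5000: CF_t = 3.300000, DF = 0.551276, PV = 1.819209
  t = 8.0000: CF_t = 3.300000, DF = 0.529818, PV = 1.748399
  t = 8.5000: CF_t = 3.300000, DF = 0.509196, PV = 1.680345
  t = 9.0000: CF_t = 3.300000, DF = 0.489376, PV = 1.614940
  t = 9.5000: CF_t = 3.300000, DF = 0.470328, PV = 1.552081
  t = 10.0000: CF_t = 103.300000, DF = 0.452021, PV = 46.693737
Price P = sum_t PV_t = 89.852235


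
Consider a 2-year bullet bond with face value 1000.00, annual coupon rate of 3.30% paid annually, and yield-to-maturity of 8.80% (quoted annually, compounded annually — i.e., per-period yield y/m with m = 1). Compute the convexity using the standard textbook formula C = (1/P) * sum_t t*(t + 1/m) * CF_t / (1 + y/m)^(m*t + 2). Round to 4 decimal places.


Coupon per period c = face * coupon_rate / m = 33.000000
Periods per year m = 1; per-period yield y/m = 0.088000
Number of cashflows N = 2
Cashflows (t years, CF_t, discount factor 1/(1+y/m)^(m*t), PV):
  t = 1.0000: CF_t = 33.000000, DF = 0.919118, PV = 30.330882
  t = 2.0000: CF_t = 1033.000000, DF = 0.844777, PV = 872.654898
Price P = sum_t PV_t = 902.985781
Convexity numerator sum_t t*(t + 1/m) * CF_t / (1+y/m)^(m*t + 2):
  t = 1.0000: term = 51.245679
  t = 2.0000: term = 4423.194027
Convexity = (1/P) * sum = 4474.439706 / 902.985781 = 4.955161

Answer: Convexity = 4.9552


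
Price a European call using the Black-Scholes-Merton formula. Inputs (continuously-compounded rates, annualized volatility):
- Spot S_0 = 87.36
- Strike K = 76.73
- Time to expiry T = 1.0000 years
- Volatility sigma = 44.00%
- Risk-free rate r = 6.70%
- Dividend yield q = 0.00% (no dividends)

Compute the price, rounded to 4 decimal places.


d1 = (ln(S/K) + (r - q + 0.5*sigma^2) * T) / (sigma * sqrt(T)) = 0.66714715
d2 = d1 - sigma * sqrt(T) = 0.22714715
exp(-rT) = 0.93519520; exp(-qT) = 1.00000000
C = S_0 * exp(-qT) * N(d1) - K * exp(-rT) * N(d2)
N(d1) = 0.74766093; N(d2) = 0.58984534
C = 87.3600 * 1.00000000 * 0.74766093 - 76.7300 * 0.93519520 * 0.58984534 = 22.9898

Answer: Price = 22.9898


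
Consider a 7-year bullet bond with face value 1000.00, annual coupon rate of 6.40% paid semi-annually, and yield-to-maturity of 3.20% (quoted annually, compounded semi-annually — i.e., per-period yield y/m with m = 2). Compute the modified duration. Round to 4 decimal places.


Coupon per period c = face * coupon_rate / m = 32.000000
Periods per year m = 2; per-period yield y/m = 0.016000
Number of cashflows N = 14
Cashflows (t years, CF_t, discount factor 1/(1+y/m)^(m*t), PV):
  t = 0.5000: CF_t = 32.000000, DF = 0.984252, PV = 31.496063
  t = 1.0000: CF_t = 32.000000, DF = 0.968752, PV = 31.000062
  t = 1.5000: CF_t = 32.000000, DF = 0.953496, PV = 30.511872
  t = 2.0000: CF_t = 32.000000, DF = 0.938480, PV = 30.031370
  t = 2.5000: CF_t = 32.000000, DF = 0.923701, PV = 29.558435
  t = 3.0000: CF_t = 32.000000, DF = 0.909155, PV = 29.092948
  t = 3.5000: CF_t = 32.000000, DF = 0.894837, PV = 28.634791
  t = 4.0000: CF_t = 32.000000, DF = 0.880745, PV = 28.183850
  t = 4.5000: CF_t = 32.000000, DF = 0.866875, PV = 27.740010
  t = 5.0000: CF_t = 32.000000, DF = 0.853224, PV = 27.303159
  t = 5.5000: CF_t = 32.000000, DF = 0.839787, PV = 26.873188
  t = 6.0000: CF_t = 32.000000, DF = 0.826562, PV = 26.449988
  t = 6.5000: CF_t = 32.000000, DF = 0.813545, PV = 26.033453
  t = 7.0000: CF_t = 1032.000000, DF = 0.800734, PV = 826.357144
Price P = sum_t PV_t = 1199.266333
First compute Macaulay numerator sum_t t * PV_t:
  t * PV_t at t = 0.5000: 15.748031
  t * PV_t at t = 1.0000: 31.000062
  t * PV_t at t = 1.5000: 45.767808
  t * PV_t at t = 2.0000: 60.062740
  t * PV_t at t = 2.5000: 73.896088
  t * PV_t at t = 3.0000: 87.278844
  t * PV_t at t = 3.5000: 100.221770
  t * PV_t at t = 4.0000: 112.735399
  t * PV_t at t = 4.5000: 124.830043
  t * PV_t at t = 5.0000: 136.515795
  t * PV_t at t = 5.5000: 147.802534
  t * PV_t at t = 6.0000: 158.699929
  t * PV_t at t = 6.5000: 169.217444
  t * PV_t at t = 7.0000: 5784.500008
Macaulay duration D = 7048.276497 / 1199.266333 = 5.877157
Modified duration = D / (1 + y/m) = 5.877157 / (1 + 0.016000) = 5.784603

Answer: Modified duration = 5.7846


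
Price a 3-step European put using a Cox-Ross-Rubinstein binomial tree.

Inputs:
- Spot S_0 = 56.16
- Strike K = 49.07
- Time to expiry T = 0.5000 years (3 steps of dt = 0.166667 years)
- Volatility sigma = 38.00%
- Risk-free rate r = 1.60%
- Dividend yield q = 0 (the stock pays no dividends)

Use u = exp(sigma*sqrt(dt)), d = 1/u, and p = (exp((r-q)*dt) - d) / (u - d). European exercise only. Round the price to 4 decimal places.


Answer: Price = V(0,0) = 2.4261

Derivation:
dt = T/N = 0.166667
u = exp(sigma*sqrt(dt)) = 1.167815; d = 1/u = 0.856300
p = (exp((r-q)*dt) - d) / (u - d) = 0.469866
Discount per step: exp(-r*dt) = 0.997337
Stock lattice S(k, i) with i counting down-moves:
  k=0: S(0,0) = 56.1600
  k=1: S(1,0) = 65.5845; S(1,1) = 48.0898
  k=2: S(2,0) = 76.5905; S(2,1) = 56.1600; S(2,2) = 41.1793
  k=3: S(3,0) = 89.4436; S(3,1) = 65.5845; S(3,2) = 48.0898; S(3,3) = 35.2619
Terminal payoffs V(N, i) = max(K - S_T, 0):
  V(3,0) = 0.000000; V(3,1) = 0.000000; V(3,2) = 0.980185; V(3,3) = 13.808148
Backward induction: V(k, i) = exp(-r*dt) * [p * V(k+1, i) + (1-p) * V(k+1, i+1)].
  V(2,0) = exp(-r*dt) * [p*0.000000 + (1-p)*0.000000] = 0.000000
  V(2,1) = exp(-r*dt) * [p*0.000000 + (1-p)*0.980185] = 0.518246
  V(2,2) = exp(-r*dt) * [p*0.980185 + (1-p)*13.808148] = 7.760006
  V(1,0) = exp(-r*dt) * [p*0.000000 + (1-p)*0.518246] = 0.274008
  V(1,1) = exp(-r*dt) * [p*0.518246 + (1-p)*7.760006] = 4.345747
  V(0,0) = exp(-r*dt) * [p*0.274008 + (1-p)*4.345747] = 2.426098


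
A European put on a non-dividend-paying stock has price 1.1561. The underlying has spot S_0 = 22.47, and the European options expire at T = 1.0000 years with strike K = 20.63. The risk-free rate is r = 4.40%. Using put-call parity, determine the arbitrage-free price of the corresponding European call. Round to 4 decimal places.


Answer: Call price = 3.8841

Derivation:
Put-call parity: C - P = S_0 * exp(-qT) - K * exp(-rT).
S_0 * exp(-qT) = 22.4700 * 1.00000000 = 22.47000000
K * exp(-rT) = 20.6300 * 0.95695396 = 19.74196014
C = P + S*exp(-qT) - K*exp(-rT)
C = 1.1561 + 22.47000000 - 19.74196014 = 3.8841


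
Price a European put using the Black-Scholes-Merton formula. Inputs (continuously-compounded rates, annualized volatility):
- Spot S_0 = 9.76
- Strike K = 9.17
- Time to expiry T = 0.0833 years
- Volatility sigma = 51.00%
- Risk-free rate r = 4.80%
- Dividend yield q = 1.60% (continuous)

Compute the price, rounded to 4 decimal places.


Answer: Price = 0.3001

Derivation:
d1 = (ln(S/K) + (r - q + 0.5*sigma^2) * T) / (sigma * sqrt(T)) = 0.51532964
d2 = d1 - sigma * sqrt(T) = 0.36813476
exp(-rT) = 0.99600958; exp(-qT) = 0.99866809
P = K * exp(-rT) * N(-d2) - S_0 * exp(-qT) * N(-d1)
N(-d1) = 0.30316135; N(-d2) = 0.35638637
P = 9.1700 * 0.99600958 * 0.35638637 - 9.7600 * 0.99866809 * 0.30316135 = 0.3001


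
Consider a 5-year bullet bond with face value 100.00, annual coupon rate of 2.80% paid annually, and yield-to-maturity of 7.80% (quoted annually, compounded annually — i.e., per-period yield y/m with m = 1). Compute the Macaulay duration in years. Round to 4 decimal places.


Coupon per period c = face * coupon_rate / m = 2.800000
Periods per year m = 1; per-period yield y/m = 0.078000
Number of cashflows N = 5
Cashflows (t years, CF_t, discount factor 1/(1+y/m)^(m*t), PV):
  t = 1.0000: CF_t = 2.800000, DF = 0.927644, PV = 2.597403
  t = 2.0000: CF_t = 2.800000, DF = 0.860523, PV = 2.409464
  t = 3.0000: CF_t = 2.800000, DF = 0.798259, PV = 2.235125
  t = 4.0000: CF_t = 2.800000, DF = 0.740500, PV = 2.073399
  t = 5.0000: CF_t = 102.800000, DF = 0.686920, PV = 70.615382
Price P = sum_t PV_t = 79.930773
Macaulay numerator sum_t t * PV_t:
  t * PV_t at t = 1.0000: 2.597403
  t * PV_t at t = 2.0000: 4.818929
  t * PV_t at t = 3.0000: 6.705374
  t * PV_t at t = 4.0000: 8.293598
  t * PV_t at t = 5.0000: 353.076908
Macaulay duration D = (sum_t t * PV_t) / P = 375.492211 / 79.930773 = 4.697718

Answer: Macaulay duration = 4.6977 years


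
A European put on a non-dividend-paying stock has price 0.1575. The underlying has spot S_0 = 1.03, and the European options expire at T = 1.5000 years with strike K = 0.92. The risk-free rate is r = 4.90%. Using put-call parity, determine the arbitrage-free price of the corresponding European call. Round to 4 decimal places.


Answer: Call price = 0.3327

Derivation:
Put-call parity: C - P = S_0 * exp(-qT) - K * exp(-rT).
S_0 * exp(-qT) = 1.0300 * 1.00000000 = 1.03000000
K * exp(-rT) = 0.9200 * 0.92913615 = 0.85480525
C = P + S*exp(-qT) - K*exp(-rT)
C = 0.1575 + 1.03000000 - 0.85480525 = 0.3327


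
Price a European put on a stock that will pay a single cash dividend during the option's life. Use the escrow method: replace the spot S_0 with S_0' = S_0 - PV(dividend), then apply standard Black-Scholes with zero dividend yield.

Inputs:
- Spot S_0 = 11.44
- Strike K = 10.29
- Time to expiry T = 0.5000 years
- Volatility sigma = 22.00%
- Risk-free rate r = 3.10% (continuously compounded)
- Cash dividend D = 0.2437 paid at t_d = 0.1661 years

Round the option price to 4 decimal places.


Answer: Price = 0.2600

Derivation:
PV(D) = D * exp(-r * t_d) = 0.2437 * 0.99486413 = 0.24244839
S_0' = S_0 - PV(D) = 11.4400 - 0.24244839 = 11.19755161
d1 = (ln(S_0'/K) + (r + sigma^2/2)*T) / (sigma*sqrt(T)) = 0.72075136
d2 = d1 - sigma*sqrt(T) = 0.56518787
exp(-rT) = 0.98461951
N(-d1) = 0.23553125; N(-d2) = 0.28597299
P = K * exp(-rT) * N(-d2) - S_0' * N(-d1) = 10.2900 * 0.98461951 * 0.28597299 - 11.19755161 * 0.23553125 = 0.2600


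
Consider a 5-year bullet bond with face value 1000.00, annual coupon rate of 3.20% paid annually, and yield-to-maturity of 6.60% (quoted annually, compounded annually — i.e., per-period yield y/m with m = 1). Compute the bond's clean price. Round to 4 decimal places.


Coupon per period c = face * coupon_rate / m = 32.000000
Periods per year m = 1; per-period yield y/m = 0.066000
Number of cashflows N = 5
Cashflows (t years, CF_t, discount factor 1/(1+y/m)^(m*t), PV):
  t = 1.0000: CF_t = 32.000000, DF = 0.938086, PV = 30.018762
  t = 2.0000: CF_t = 32.000000, DF = 0.880006, PV = 28.160189
  t = 3.0000: CF_t = 32.000000, DF = 0.825521, PV = 26.416688
  t = 4.0000: CF_t = 32.000000, DF = 0.774410, PV = 24.781133
  t = 5.0000: CF_t = 1032.000000, DF = 0.726464, PV = 749.710639
Price P = sum_t PV_t = 859.087411

Answer: Price = 859.0874


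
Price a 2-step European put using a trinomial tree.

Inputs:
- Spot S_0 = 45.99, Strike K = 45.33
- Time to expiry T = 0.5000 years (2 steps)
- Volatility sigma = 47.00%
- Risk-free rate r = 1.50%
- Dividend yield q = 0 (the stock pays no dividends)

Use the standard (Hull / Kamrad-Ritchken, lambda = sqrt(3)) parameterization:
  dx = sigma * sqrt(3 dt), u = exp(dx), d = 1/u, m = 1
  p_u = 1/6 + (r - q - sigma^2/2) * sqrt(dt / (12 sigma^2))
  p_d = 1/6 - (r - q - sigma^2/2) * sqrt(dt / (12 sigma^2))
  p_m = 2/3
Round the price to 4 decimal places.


Answer: Price = V(0,0) = 4.7684

Derivation:
dt = T/N = 0.250000; dx = sigma*sqrt(3*dt) = 0.407032
u = exp(dx) = 1.502352; d = 1/u = 0.665623
p_u = 0.137354, p_m = 0.666667, p_d = 0.195979
Discount per step: exp(-r*dt) = 0.996257
Stock lattice S(k, j) with j the centered position index:
  k=0: S(0,+0) = 45.9900
  k=1: S(1,-1) = 30.6120; S(1,+0) = 45.9900; S(1,+1) = 69.0932
  k=2: S(2,-2) = 20.3760; S(2,-1) = 30.6120; S(2,+0) = 45.9900; S(2,+1) = 69.0932; S(2,+2) = 103.8023
Terminal payoffs V(N, j) = max(K - S_T, 0):
  V(2,-2) = 24.953952; V(2,-1) = 14.718001; V(2,+0) = 0.000000; V(2,+1) = 0.000000; V(2,+2) = 0.000000
Backward induction: V(k, j) = exp(-r*dt) * [p_u * V(k+1, j+1) + p_m * V(k+1, j) + p_d * V(k+1, j-1)]
  V(1,-1) = exp(-r*dt) * [p_u*0.000000 + p_m*14.718001 + p_d*24.953952] = 14.647432
  V(1,+0) = exp(-r*dt) * [p_u*0.000000 + p_m*0.000000 + p_d*14.718001] = 2.873630
  V(1,+1) = exp(-r*dt) * [p_u*0.000000 + p_m*0.000000 + p_d*0.000000] = 0.000000
  V(0,+0) = exp(-r*dt) * [p_u*0.000000 + p_m*2.873630 + p_d*14.647432] = 4.768434


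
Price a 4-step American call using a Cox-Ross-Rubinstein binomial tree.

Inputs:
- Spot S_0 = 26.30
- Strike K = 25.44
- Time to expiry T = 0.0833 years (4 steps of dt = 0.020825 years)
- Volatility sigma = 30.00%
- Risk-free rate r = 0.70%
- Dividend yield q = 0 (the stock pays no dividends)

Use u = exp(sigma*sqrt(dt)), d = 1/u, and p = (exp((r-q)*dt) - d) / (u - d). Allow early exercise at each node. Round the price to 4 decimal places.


Answer: Price = V(0,0) = 1.4401

Derivation:
dt = T/N = 0.020825
u = exp(sigma*sqrt(dt)) = 1.044243; d = 1/u = 0.957631
p = (exp((r-q)*dt) - d) / (u - d) = 0.490862
Discount per step: exp(-r*dt) = 0.999854
Stock lattice S(k, i) with i counting down-moves:
  k=0: S(0,0) = 26.3000
  k=1: S(1,0) = 27.4636; S(1,1) = 25.1857
  k=2: S(2,0) = 28.6787; S(2,1) = 26.3000; S(2,2) = 24.1186
  k=3: S(3,0) = 29.9475; S(3,1) = 27.4636; S(3,2) = 25.1857; S(3,3) = 23.0967
  k=4: S(4,0) = 31.2725; S(4,1) = 28.6787; S(4,2) = 26.3000; S(4,3) = 24.1186; S(4,4) = 22.1181
Terminal payoffs V(N, i) = max(S_T - K, 0):
  V(4,0) = 5.832508; V(4,1) = 3.238685; V(4,2) = 0.860000; V(4,3) = 0.000000; V(4,4) = 0.000000
Backward induction: V(k, i) = exp(-r*dt) * [p * V(k+1, i) + (1-p) * V(k+1, i+1)]; then take max(V_cont, immediate exercise) for American.
  V(3,0) = exp(-r*dt) * [p*5.832508 + (1-p)*3.238685] = 4.511236; exercise = 4.507527; V(3,0) = max -> 4.511236
  V(3,1) = exp(-r*dt) * [p*3.238685 + (1-p)*0.860000] = 2.027310; exercise = 2.023602; V(3,1) = max -> 2.027310
  V(3,2) = exp(-r*dt) * [p*0.860000 + (1-p)*0.000000] = 0.422080; exercise = 0.000000; V(3,2) = max -> 0.422080
  V(3,3) = exp(-r*dt) * [p*0.000000 + (1-p)*0.000000] = 0.000000; exercise = 0.000000; V(3,3) = max -> 0.000000
  V(2,0) = exp(-r*dt) * [p*4.511236 + (1-p)*2.027310] = 3.246101; exercise = 3.238685; V(2,0) = max -> 3.246101
  V(2,1) = exp(-r*dt) * [p*2.027310 + (1-p)*0.422080] = 1.209849; exercise = 0.860000; V(2,1) = max -> 1.209849
  V(2,2) = exp(-r*dt) * [p*0.422080 + (1-p)*0.000000] = 0.207153; exercise = 0.000000; V(2,2) = max -> 0.207153
  V(1,0) = exp(-r*dt) * [p*3.246101 + (1-p)*1.209849] = 2.209045; exercise = 2.023602; V(1,0) = max -> 2.209045
  V(1,1) = exp(-r*dt) * [p*1.209849 + (1-p)*0.207153] = 0.699236; exercise = 0.000000; V(1,1) = max -> 0.699236
  V(0,0) = exp(-r*dt) * [p*2.209045 + (1-p)*0.699236] = 1.440134; exercise = 0.860000; V(0,0) = max -> 1.440134


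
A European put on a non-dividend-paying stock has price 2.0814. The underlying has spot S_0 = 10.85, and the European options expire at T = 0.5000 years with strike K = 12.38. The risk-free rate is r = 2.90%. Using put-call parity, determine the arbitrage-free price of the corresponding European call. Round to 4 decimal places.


Put-call parity: C - P = S_0 * exp(-qT) - K * exp(-rT).
S_0 * exp(-qT) = 10.8500 * 1.00000000 = 10.85000000
K * exp(-rT) = 12.3800 * 0.98560462 = 12.20178518
C = P + S*exp(-qT) - K*exp(-rT)
C = 2.0814 + 10.85000000 - 12.20178518 = 0.7296

Answer: Call price = 0.7296


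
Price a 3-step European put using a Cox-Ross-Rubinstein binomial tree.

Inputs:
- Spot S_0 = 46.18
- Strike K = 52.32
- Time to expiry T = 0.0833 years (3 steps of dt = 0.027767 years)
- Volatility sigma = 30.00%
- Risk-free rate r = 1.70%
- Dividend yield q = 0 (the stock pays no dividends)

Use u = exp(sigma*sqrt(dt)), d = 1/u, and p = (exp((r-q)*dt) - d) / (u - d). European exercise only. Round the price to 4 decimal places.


dt = T/N = 0.027767
u = exp(sigma*sqrt(dt)) = 1.051261; d = 1/u = 0.951239
p = (exp((r-q)*dt) - d) / (u - d) = 0.492226
Discount per step: exp(-r*dt) = 0.999528
Stock lattice S(k, i) with i counting down-moves:
  k=0: S(0,0) = 46.1800
  k=1: S(1,0) = 48.5472; S(1,1) = 43.9282
  k=2: S(2,0) = 51.0358; S(2,1) = 46.1800; S(2,2) = 41.7862
  k=3: S(3,0) = 53.6519; S(3,1) = 48.5472; S(3,2) = 43.9282; S(3,3) = 39.7487
Terminal payoffs V(N, i) = max(K - S_T, 0):
  V(3,0) = 0.000000; V(3,1) = 3.772786; V(3,2) = 8.391786; V(3,3) = 12.571313
Backward induction: V(k, i) = exp(-r*dt) * [p * V(k+1, i) + (1-p) * V(k+1, i+1)].
  V(2,0) = exp(-r*dt) * [p*0.000000 + (1-p)*3.772786] = 1.914820
  V(2,1) = exp(-r*dt) * [p*3.772786 + (1-p)*8.391786] = 6.115309
  V(2,2) = exp(-r*dt) * [p*8.391786 + (1-p)*12.571313] = 10.509081
  V(1,0) = exp(-r*dt) * [p*1.914820 + (1-p)*6.115309] = 4.045811
  V(1,1) = exp(-r*dt) * [p*6.115309 + (1-p)*10.509081] = 8.342416
  V(0,0) = exp(-r*dt) * [p*4.045811 + (1-p)*8.342416] = 6.224578

Answer: Price = V(0,0) = 6.2246


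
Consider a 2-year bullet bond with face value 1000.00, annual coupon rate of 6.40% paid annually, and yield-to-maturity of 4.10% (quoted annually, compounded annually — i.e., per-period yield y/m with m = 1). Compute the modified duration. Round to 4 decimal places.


Coupon per period c = face * coupon_rate / m = 64.000000
Periods per year m = 1; per-period yield y/m = 0.041000
Number of cashflows N = 2
Cashflows (t years, CF_t, discount factor 1/(1+y/m)^(m*t), PV):
  t = 1.0000: CF_t = 64.000000, DF = 0.960615, PV = 61.479347
  t = 2.0000: CF_t = 1064.000000, DF = 0.922781, PV = 981.838751
Price P = sum_t PV_t = 1043.318098
First compute Macaulay numerator sum_t t * PV_t:
  t * PV_t at t = 1.0000: 61.479347
  t * PV_t at t = 2.0000: 1963.677503
Macaulay duration D = 2025.156850 / 1043.318098 = 1.941073
Modified duration = D / (1 + y/m) = 1.941073 / (1 + 0.041000) = 1.864624

Answer: Modified duration = 1.8646


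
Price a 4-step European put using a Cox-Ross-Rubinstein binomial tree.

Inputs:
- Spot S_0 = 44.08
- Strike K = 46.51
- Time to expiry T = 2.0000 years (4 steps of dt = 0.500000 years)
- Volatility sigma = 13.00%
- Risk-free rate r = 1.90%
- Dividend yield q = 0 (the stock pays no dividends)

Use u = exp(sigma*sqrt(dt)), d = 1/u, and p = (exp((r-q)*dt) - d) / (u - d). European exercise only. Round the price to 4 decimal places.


Answer: Price = V(0,0) = 3.7239

Derivation:
dt = T/N = 0.500000
u = exp(sigma*sqrt(dt)) = 1.096281; d = 1/u = 0.912175
p = (exp((r-q)*dt) - d) / (u - d) = 0.528882
Discount per step: exp(-r*dt) = 0.990545
Stock lattice S(k, i) with i counting down-moves:
  k=0: S(0,0) = 44.0800
  k=1: S(1,0) = 48.3241; S(1,1) = 40.2087
  k=2: S(2,0) = 52.9768; S(2,1) = 44.0800; S(2,2) = 36.6773
  k=3: S(3,0) = 58.0775; S(3,1) = 48.3241; S(3,2) = 40.2087; S(3,3) = 33.4561
  k=4: S(4,0) = 63.6692; S(4,1) = 52.9768; S(4,2) = 44.0800; S(4,3) = 36.6773; S(4,4) = 30.5178
Terminal payoffs V(N, i) = max(K - S_T, 0):
  V(4,0) = 0.000000; V(4,1) = 0.000000; V(4,2) = 2.430000; V(4,3) = 9.832687; V(4,4) = 15.992184
Backward induction: V(k, i) = exp(-r*dt) * [p * V(k+1, i) + (1-p) * V(k+1, i+1)].
  V(3,0) = exp(-r*dt) * [p*0.000000 + (1-p)*0.000000] = 0.000000
  V(3,1) = exp(-r*dt) * [p*0.000000 + (1-p)*2.430000] = 1.133994
  V(3,2) = exp(-r*dt) * [p*2.430000 + (1-p)*9.832687] = 5.861592
  V(3,3) = exp(-r*dt) * [p*9.832687 + (1-p)*15.992184] = 12.614134
  V(2,0) = exp(-r*dt) * [p*0.000000 + (1-p)*1.133994] = 0.529194
  V(2,1) = exp(-r*dt) * [p*1.133994 + (1-p)*5.861592] = 3.329471
  V(2,2) = exp(-r*dt) * [p*5.861592 + (1-p)*12.614134] = 8.957339
  V(1,0) = exp(-r*dt) * [p*0.529194 + (1-p)*3.329471] = 1.830979
  V(1,1) = exp(-r*dt) * [p*3.329471 + (1-p)*8.957339] = 5.924314
  V(0,0) = exp(-r*dt) * [p*1.830979 + (1-p)*5.924314] = 3.723879


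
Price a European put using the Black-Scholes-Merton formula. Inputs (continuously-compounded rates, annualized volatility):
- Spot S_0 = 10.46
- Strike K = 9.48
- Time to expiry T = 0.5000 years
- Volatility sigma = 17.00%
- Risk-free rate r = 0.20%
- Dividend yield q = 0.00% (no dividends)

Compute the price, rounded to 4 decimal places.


Answer: Price = 0.1370

Derivation:
d1 = (ln(S/K) + (r - q + 0.5*sigma^2) * T) / (sigma * sqrt(T)) = 0.88678796
d2 = d1 - sigma * sqrt(T) = 0.76657981
exp(-rT) = 0.99900050; exp(-qT) = 1.00000000
P = K * exp(-rT) * N(-d2) - S_0 * exp(-qT) * N(-d1)
N(-d1) = 0.18759654; N(-d2) = 0.22166569
P = 9.4800 * 0.99900050 * 0.22166569 - 10.4600 * 1.00000000 * 0.18759654 = 0.1370


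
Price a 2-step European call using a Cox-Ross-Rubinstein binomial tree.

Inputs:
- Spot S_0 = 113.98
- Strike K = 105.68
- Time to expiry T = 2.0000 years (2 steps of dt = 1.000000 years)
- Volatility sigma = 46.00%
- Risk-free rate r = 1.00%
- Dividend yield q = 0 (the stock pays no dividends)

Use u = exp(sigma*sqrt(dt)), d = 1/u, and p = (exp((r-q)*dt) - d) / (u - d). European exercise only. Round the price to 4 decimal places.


Answer: Price = V(0,0) = 31.8307

Derivation:
dt = T/N = 1.000000
u = exp(sigma*sqrt(dt)) = 1.584074; d = 1/u = 0.631284
p = (exp((r-q)*dt) - d) / (u - d) = 0.397534
Discount per step: exp(-r*dt) = 0.990050
Stock lattice S(k, i) with i counting down-moves:
  k=0: S(0,0) = 113.9800
  k=1: S(1,0) = 180.5528; S(1,1) = 71.9537
  k=2: S(2,0) = 286.0089; S(2,1) = 113.9800; S(2,2) = 45.4232
Terminal payoffs V(N, i) = max(S_T - K, 0):
  V(2,0) = 180.328919; V(2,1) = 8.300000; V(2,2) = 0.000000
Backward induction: V(k, i) = exp(-r*dt) * [p * V(k+1, i) + (1-p) * V(k+1, i+1)].
  V(1,0) = exp(-r*dt) * [p*180.328919 + (1-p)*8.300000] = 75.924286
  V(1,1) = exp(-r*dt) * [p*8.300000 + (1-p)*0.000000] = 3.266701
  V(0,0) = exp(-r*dt) * [p*75.924286 + (1-p)*3.266701] = 31.830656


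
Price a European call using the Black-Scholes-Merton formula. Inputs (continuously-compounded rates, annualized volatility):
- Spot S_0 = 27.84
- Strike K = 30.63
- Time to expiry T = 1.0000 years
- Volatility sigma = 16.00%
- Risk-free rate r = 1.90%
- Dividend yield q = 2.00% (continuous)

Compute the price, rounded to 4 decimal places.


d1 = (ln(S/K) + (r - q + 0.5*sigma^2) * T) / (sigma * sqrt(T)) = -0.52316303
d2 = d1 - sigma * sqrt(T) = -0.68316303
exp(-rT) = 0.98117936; exp(-qT) = 0.98019867
C = S_0 * exp(-qT) * N(d1) - K * exp(-rT) * N(d2)
N(d1) = 0.30043040; N(d2) = 0.24725191
C = 27.8400 * 0.98019867 * 0.30043040 - 30.6300 * 0.98117936 * 0.24725191 = 0.7676

Answer: Price = 0.7676


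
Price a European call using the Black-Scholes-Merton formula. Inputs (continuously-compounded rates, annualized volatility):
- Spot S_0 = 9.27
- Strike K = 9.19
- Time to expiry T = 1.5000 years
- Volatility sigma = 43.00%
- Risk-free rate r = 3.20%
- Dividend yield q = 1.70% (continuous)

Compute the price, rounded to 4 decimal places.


Answer: Price = 1.9899

Derivation:
d1 = (ln(S/K) + (r - q + 0.5*sigma^2) * T) / (sigma * sqrt(T)) = 0.32250180
d2 = d1 - sigma * sqrt(T) = -0.20413849
exp(-rT) = 0.95313379; exp(-qT) = 0.97482238
C = S_0 * exp(-qT) * N(d1) - K * exp(-rT) * N(d2)
N(d1) = 0.62646371; N(d2) = 0.41912264
C = 9.2700 * 0.97482238 * 0.62646371 - 9.1900 * 0.95313379 * 0.41912264 = 1.9899


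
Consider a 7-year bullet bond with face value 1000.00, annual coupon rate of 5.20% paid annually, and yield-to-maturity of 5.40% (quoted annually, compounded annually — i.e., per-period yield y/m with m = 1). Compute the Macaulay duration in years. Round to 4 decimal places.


Answer: Macaulay duration = 6.0370 years

Derivation:
Coupon per period c = face * coupon_rate / m = 52.000000
Periods per year m = 1; per-period yield y/m = 0.054000
Number of cashflows N = 7
Cashflows (t years, CF_t, discount factor 1/(1+y/m)^(m*t), PV):
  t = 1.0000: CF_t = 52.000000, DF = 0.948767, PV = 49.335863
  t = 2.0000: CF_t = 52.000000, DF = 0.900158, PV = 46.808220
  t = 3.0000: CF_t = 52.000000, DF = 0.854040, PV = 44.410075
  t = 4.0000: CF_t = 52.000000, DF = 0.810285, PV = 42.134796
  t = 5.0000: CF_t = 52.000000, DF = 0.768771, PV = 39.976088
  t = 6.0000: CF_t = 52.000000, DF = 0.729384, PV = 37.927977
  t = 7.0000: CF_t = 1052.000000, DF = 0.692015, PV = 728.000141
Price P = sum_t PV_t = 988.593161
Macaulay numerator sum_t t * PV_t:
  t * PV_t at t = 1.0000: 49.335863
  t * PV_t at t = 2.0000: 93.616439
  t * PV_t at t = 3.0000: 133.230226
  t * PV_t at t = 4.0000: 168.539186
  t * PV_t at t = 5.0000: 199.880439
  t * PV_t at t = 6.0000: 227.567862
  t * PV_t at t = 7.0000: 5096.000990
Macaulay duration D = (sum_t t * PV_t) / P = 5968.171005 / 988.593161 = 6.037034


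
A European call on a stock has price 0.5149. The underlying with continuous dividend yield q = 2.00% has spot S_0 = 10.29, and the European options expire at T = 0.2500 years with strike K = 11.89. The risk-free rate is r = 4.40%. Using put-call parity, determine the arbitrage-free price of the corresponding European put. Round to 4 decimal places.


Answer: Put price = 2.0361

Derivation:
Put-call parity: C - P = S_0 * exp(-qT) - K * exp(-rT).
S_0 * exp(-qT) = 10.2900 * 0.99501248 = 10.23867841
K * exp(-rT) = 11.8900 * 0.98906028 = 11.75992671
P = C - S*exp(-qT) + K*exp(-rT)
P = 0.5149 - 10.23867841 + 11.75992671 = 2.0361


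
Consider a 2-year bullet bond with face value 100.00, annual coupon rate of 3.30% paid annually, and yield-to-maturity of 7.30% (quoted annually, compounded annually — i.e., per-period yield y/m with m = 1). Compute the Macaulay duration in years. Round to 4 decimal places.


Coupon per period c = face * coupon_rate / m = 3.300000
Periods per year m = 1; per-period yield y/m = 0.073000
Number of cashflows N = 2
Cashflows (t years, CF_t, discount factor 1/(1+y/m)^(m*t), PV):
  t = 1.0000: CF_t = 3.300000, DF = 0.931966, PV = 3.075489
  t = 2.0000: CF_t = 103.300000, DF = 0.868561, PV = 89.722399
Price P = sum_t PV_t = 92.797888
Macaulay numerator sum_t t * PV_t:
  t * PV_t at t = 1.0000: 3.075489
  t * PV_t at t = 2.0000: 179.444798
Macaulay duration D = (sum_t t * PV_t) / P = 182.520287 / 92.797888 = 1.966858

Answer: Macaulay duration = 1.9669 years


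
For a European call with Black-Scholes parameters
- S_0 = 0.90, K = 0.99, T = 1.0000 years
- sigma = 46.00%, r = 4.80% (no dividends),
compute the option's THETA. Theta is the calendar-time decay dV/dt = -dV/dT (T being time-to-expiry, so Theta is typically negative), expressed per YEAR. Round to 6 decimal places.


d1 = 0.1271517830; d2 = -0.3328482170
phi(d1) = 0.3957303155; exp(-qT) = 1.0000000000; exp(-rT) = 0.9531337871
Theta = -S*exp(-qT)*phi(d1)*sigma/(2*sqrt(T)) - r*K*exp(-rT)*N(d2) + q*S*exp(-qT)*N(d1)
N(d1) = 0.5505898665; N(d2) = 0.3696244298; sqrt(T) = 1.0000000000
Term 1 = -0.9000 * 1.0000000000 * 0.3957303155 * 0.4600 / (2 * 1.0000000000) = -0.0819161753
Term 2 = -0.0480 * 0.9900 * 0.9531337871 * 0.3696244298 = -0.0167413688
Term 3 = 0 (no dividend yield, q = 0)
Theta = -0.0819161753 + (-0.0167413688) + (0.0000000000) = -0.098658

Answer: Theta = -0.098658


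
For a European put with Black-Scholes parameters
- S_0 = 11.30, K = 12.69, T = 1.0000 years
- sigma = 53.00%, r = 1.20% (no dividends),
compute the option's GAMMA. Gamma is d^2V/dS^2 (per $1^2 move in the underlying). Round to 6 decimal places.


Answer: Gamma = 0.066455

Derivation:
d1 = 0.0687517811; d2 = -0.4612482189
phi(d1) = 0.3980005320; exp(-qT) = 1.0000000000; exp(-rT) = 0.9880717129
Gamma = exp(-qT) * phi(d1) / (S * sigma * sqrt(T)) = 1.0000000000 * 0.3980005320 / (11.3000 * 0.5300 * 1.0000000000) = 0.066455


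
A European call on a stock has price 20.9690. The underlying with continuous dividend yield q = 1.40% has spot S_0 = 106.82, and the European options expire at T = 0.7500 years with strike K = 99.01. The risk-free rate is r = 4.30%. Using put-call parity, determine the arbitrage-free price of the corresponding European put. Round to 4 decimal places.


Put-call parity: C - P = S_0 * exp(-qT) - K * exp(-rT).
S_0 * exp(-qT) = 106.8200 * 0.98955493 = 105.70425790
K * exp(-rT) = 99.0100 * 0.96826449 = 95.86786673
P = C - S*exp(-qT) + K*exp(-rT)
P = 20.9690 - 105.70425790 + 95.86786673 = 11.1326

Answer: Put price = 11.1326


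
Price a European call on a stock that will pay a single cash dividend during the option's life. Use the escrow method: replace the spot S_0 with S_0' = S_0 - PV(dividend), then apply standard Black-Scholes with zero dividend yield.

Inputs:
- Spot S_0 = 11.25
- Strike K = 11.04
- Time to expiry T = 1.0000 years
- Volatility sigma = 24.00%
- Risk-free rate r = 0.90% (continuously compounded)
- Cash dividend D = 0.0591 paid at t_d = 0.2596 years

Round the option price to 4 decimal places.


Answer: Price = 1.1866

Derivation:
PV(D) = D * exp(-r * t_d) = 0.0591 * 0.99766633 = 0.05896208
S_0' = S_0 - PV(D) = 11.2500 - 0.05896208 = 11.19103792
d1 = (ln(S_0'/K) + (r + sigma^2/2)*T) / (sigma*sqrt(T)) = 0.21411763
d2 = d1 - sigma*sqrt(T) = -0.02588237
exp(-rT) = 0.99104038
N(d1) = 0.58477234; N(d2) = 0.48967558
C = S_0' * N(d1) - K * exp(-rT) * N(d2) = 11.19103792 * 0.58477234 - 11.0400 * 0.99104038 * 0.48967558 = 1.1866


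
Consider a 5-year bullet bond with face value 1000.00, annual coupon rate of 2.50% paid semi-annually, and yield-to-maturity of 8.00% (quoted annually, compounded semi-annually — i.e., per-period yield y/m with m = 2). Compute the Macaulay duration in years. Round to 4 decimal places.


Answer: Macaulay duration = 4.6853 years

Derivation:
Coupon per period c = face * coupon_rate / m = 12.500000
Periods per year m = 2; per-period yield y/m = 0.040000
Number of cashflows N = 10
Cashflows (t years, CF_t, discount factor 1/(1+y/m)^(m*t), PV):
  t = 0.5000: CF_t = 12.500000, DF = 0.961538, PV = 12.019231
  t = 1.0000: CF_t = 12.500000, DF = 0.924556, PV = 11.556953
  t = 1.5000: CF_t = 12.500000, DF = 0.888996, PV = 11.112454
  t = 2.0000: CF_t = 12.500000, DF = 0.854804, PV = 10.685052
  t = 2.5000: CF_t = 12.500000, DF = 0.821927, PV = 10.274089
  t = 3.0000: CF_t = 12.500000, DF = 0.790315, PV = 9.878932
  t = 3.5000: CF_t = 12.500000, DF = 0.759918, PV = 9.498973
  t = 4.0000: CF_t = 12.500000, DF = 0.730690, PV = 9.133628
  t = 4.5000: CF_t = 12.500000, DF = 0.702587, PV = 8.782334
  t = 5.0000: CF_t = 1012.500000, DF = 0.675564, PV = 684.008721
Price P = sum_t PV_t = 776.950366
Macaulay numerator sum_t t * PV_t:
  t * PV_t at t = 0.5000: 6.009615
  t * PV_t at t = 1.0000: 11.556953
  t * PV_t at t = 1.5000: 16.668682
  t * PV_t at t = 2.0000: 21.370105
  t * PV_t at t = 2.5000: 25.685222
  t * PV_t at t = 3.0000: 29.636795
  t * PV_t at t = 3.5000: 33.246404
  t * PV_t at t = 4.0000: 36.534510
  t * PV_t at t = 4.5000: 39.520504
  t * PV_t at t = 5.0000: 3420.043605
Macaulay duration D = (sum_t t * PV_t) / P = 3640.272394 / 776.950366 = 4.685335
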